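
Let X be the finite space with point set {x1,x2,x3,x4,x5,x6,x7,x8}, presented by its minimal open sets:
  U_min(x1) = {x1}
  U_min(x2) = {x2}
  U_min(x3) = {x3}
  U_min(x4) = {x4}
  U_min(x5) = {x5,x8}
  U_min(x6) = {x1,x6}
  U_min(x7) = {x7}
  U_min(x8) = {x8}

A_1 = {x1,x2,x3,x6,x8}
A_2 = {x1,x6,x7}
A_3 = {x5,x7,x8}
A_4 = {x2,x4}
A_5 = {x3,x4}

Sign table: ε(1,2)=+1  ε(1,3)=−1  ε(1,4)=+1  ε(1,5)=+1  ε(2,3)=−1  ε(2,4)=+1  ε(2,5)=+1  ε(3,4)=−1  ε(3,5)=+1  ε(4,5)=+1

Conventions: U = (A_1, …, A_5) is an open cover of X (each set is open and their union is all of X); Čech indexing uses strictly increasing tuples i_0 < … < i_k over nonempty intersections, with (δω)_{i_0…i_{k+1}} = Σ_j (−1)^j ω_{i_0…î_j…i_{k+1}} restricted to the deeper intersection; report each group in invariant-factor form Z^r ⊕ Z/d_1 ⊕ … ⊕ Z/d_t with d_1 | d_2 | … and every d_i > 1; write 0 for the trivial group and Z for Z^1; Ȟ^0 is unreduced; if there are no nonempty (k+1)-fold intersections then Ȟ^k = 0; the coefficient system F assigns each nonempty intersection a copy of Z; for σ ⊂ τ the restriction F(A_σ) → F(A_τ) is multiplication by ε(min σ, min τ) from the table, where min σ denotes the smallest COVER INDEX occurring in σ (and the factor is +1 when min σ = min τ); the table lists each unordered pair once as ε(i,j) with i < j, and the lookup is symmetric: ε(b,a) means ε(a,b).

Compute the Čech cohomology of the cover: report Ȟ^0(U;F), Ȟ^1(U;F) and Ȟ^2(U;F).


nerve of the cover:
  A12={x1,x6} A13={x8} A14={x2} A15={x3} A23={x7} A45={x4}
C dims 5,6; δ0: rk 4, SNF 1^4
Ȟ^0 = (5 − 4) − 0 = 1, so Ȟ^0 ≅ Z
Ȟ^1 = (6 − 0) − 4 = 2, so Ȟ^1 ≅ Z^2
Ȟ^2 = (0 − 0) − 0 = 0, so Ȟ^2 ≅ 0

Ȟ^0 = Z, Ȟ^1 = Z^2 and Ȟ^2 = 0


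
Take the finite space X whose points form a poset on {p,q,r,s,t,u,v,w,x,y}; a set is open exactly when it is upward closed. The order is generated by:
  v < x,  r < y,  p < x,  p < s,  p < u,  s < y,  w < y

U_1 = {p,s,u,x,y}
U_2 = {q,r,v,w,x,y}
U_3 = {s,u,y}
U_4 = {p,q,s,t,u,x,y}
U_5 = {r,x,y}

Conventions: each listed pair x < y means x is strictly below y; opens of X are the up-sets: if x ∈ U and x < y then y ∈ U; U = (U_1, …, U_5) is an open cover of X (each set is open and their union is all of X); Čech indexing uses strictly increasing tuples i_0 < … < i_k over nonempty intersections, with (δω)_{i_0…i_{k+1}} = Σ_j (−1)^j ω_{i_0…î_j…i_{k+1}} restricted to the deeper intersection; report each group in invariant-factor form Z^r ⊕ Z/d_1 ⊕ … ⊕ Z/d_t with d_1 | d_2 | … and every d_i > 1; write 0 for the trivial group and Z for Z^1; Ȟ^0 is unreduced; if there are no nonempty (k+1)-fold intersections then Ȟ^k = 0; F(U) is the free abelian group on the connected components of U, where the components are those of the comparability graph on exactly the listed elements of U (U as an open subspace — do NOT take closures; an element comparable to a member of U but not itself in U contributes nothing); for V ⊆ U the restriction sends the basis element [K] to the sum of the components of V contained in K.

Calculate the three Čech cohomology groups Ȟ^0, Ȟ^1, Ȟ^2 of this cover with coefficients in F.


Ȟ^0 ≅ Z^3,  Ȟ^1 ≅ 0,  Ȟ^2 ≅ 0

nerve of the cover:
  U12={x,y} U13={s,u,y} U14={p,s,u,x,y} U15={x,y} U23={y} U24={q,x,y} U25={r,x,y} U34={s,u,y} U35={y} U45={x,y}
  U123={y} U124={x,y} U125={x,y} U134={s,u,y} U135={y} U145={x,y} U234={y} U235={y} U245={x,y} U345={y}
  U1234={y} U1235={y} U1245={x,y} U1345={y} U2345={y}
  U12345={y}
components per intersection:
  U1: {p,s,u,x,y}
  U2: {q} {r,w,y} {v,x}
  U3: {s,y} {u}
  U4: {p,s,u,x,y} {q} {t}
  U5: {r,y} {x}
  U12: {x} {y}
  U13: {s,y} {u}
  U14: {p,s,u,x,y}
  U15: {x} {y}
  U23: {y}
  U24: {q} {x} {y}
  U25: {r,y} {x}
  U34: {s,y} {u}
  U35: {y}
  U45: {x} {y}
  U123: {y}
  U124: {x} {y}
  U125: {x} {y}
  U134: {s,y} {u}
  U135: {y}
  U145: {x} {y}
  U234: {y}
  U235: {y}
  U245: {x} {y}
  U345: {y}
  U1234: {y}
  U1235: {y}
  U1245: {x} {y}
  U1345: {y}
  U2345: {y}
  U12345: {y}
C dims 11,18,15,6; δ0: rk 8, SNF 1^8; δ1: rk 10, SNF 1^10; δ2: rk 5, SNF 1^5
Ȟ^0 = (11 − 8) − 0 = 3, so Ȟ^0 ≅ Z^3
Ȟ^1 = (18 − 10) − 8 = 0, so Ȟ^1 ≅ 0
Ȟ^2 = (15 − 5) − 10 = 0, so Ȟ^2 ≅ 0


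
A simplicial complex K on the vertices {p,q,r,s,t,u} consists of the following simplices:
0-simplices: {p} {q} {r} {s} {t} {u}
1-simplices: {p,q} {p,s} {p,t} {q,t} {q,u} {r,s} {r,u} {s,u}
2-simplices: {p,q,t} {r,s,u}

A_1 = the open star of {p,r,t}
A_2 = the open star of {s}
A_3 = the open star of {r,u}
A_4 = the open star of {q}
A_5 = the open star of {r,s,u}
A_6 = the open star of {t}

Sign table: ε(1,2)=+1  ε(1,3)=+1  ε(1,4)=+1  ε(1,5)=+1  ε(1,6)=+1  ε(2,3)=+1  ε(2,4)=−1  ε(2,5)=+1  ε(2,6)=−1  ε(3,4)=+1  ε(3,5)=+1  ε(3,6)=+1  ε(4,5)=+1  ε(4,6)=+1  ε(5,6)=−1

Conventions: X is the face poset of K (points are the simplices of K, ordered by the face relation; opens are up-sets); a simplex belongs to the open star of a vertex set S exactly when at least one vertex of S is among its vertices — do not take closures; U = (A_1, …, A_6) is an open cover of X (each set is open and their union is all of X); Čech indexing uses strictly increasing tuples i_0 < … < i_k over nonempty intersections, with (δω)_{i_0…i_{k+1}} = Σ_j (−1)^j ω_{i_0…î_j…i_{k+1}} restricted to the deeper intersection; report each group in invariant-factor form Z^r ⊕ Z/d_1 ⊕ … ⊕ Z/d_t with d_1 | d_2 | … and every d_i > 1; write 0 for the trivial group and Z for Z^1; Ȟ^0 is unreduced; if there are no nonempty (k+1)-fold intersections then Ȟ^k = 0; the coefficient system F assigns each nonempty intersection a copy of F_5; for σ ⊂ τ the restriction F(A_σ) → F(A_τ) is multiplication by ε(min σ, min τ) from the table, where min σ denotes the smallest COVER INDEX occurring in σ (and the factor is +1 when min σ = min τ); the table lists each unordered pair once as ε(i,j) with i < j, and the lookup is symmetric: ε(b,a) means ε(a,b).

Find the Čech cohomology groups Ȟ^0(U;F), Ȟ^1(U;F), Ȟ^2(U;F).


Ȟ^0 = Z/5, Ȟ^1 = Z/5 and Ȟ^2 = 0

nerve simplices:
  A1={{p},{r},{t},{p,q},{p,s},{p,t},{q,t},{r,s},{r,u},{p,q,t},{r,s,u}} A2={{s},{p,s},{r,s},{s,u},{r,s,u}} A3={{r},{u},{q,u},{r,s},{r,u},{s,u},{r,s,u}} A4={{q},{p,q},{q,t},{q,u},{p,q,t}} A5={{r},{s},{u},{p,s},{q,u},{r,s},{r,u},{s,u},{r,s,u}} A6={{t},{p,t},{q,t},{p,q,t}}
  A12={{p,s},{r,s},{r,s,u}} A13={{r},{r,s},{r,u},{r,s,u}} A14={{p,q},{q,t},{p,q,t}} A15={{r},{p,s},{r,s},{r,u},{r,s,u}} A16={{t},{p,t},{q,t},{p,q,t}} A23={{r,s},{s,u},{r,s,u}} A25={{s},{p,s},{r,s},{s,u},{r,s,u}} A34={{q,u}} A35={{r},{u},{q,u},{r,s},{r,u},{s,u},{r,s,u}} A45={{q,u}} A46={{q,t},{p,q,t}}
  A123={{r,s},{r,s,u}} A125={{p,s},{r,s},{r,s,u}} A135={{r},{r,s},{r,u},{r,s,u}} A146={{q,t},{p,q,t}} A235={{r,s},{s,u},{r,s,u}} A345={{q,u}}
  A1235={{r,s},{r,s,u}}
C dims 6,11,6,1; δ0: rk_F5 5; δ1: rk_F5 5; δ2: rk_F5 1
degree 0: 6−5−0 = 1 → Ȟ^0 ≅ Z/5
degree 1: 11−5−5 = 1 → Ȟ^1 ≅ Z/5
degree 2: 6−1−5 = 0 → Ȟ^2 ≅ 0


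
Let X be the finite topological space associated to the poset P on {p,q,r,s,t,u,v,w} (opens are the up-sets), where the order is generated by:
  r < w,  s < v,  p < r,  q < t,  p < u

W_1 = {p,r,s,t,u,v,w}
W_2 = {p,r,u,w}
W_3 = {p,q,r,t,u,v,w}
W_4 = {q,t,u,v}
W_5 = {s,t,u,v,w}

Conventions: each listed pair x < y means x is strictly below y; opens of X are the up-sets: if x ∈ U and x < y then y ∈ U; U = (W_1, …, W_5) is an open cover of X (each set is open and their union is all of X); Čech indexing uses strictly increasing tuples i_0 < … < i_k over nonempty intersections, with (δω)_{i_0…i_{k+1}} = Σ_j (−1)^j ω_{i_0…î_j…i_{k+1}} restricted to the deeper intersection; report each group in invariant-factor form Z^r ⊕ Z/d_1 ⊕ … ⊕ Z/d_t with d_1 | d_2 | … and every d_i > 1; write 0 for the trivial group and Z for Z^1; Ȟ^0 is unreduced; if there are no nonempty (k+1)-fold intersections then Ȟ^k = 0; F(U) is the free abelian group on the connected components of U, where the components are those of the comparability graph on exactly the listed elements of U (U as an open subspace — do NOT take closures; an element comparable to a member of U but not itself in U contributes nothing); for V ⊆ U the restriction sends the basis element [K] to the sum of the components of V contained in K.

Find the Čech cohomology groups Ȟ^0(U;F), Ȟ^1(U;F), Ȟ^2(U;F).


nerve simplices:
  W12={p,r,u,w} W13={p,r,t,u,v,w} W14={t,u,v} W15={s,t,u,v,w} W23={p,r,u,w} W24={u} W25={u,w} W34={q,t,u,v} W35={t,u,v,w} W45={t,u,v}
  W123={p,r,u,w} W124={u} W125={u,w} W134={t,u,v} W135={t,u,v,w} W145={t,u,v} W234={u} W235={u,w} W245={u} W345={t,u,v}
  W1234={u} W1235={u,w} W1245={u} W1345={t,u,v} W2345={u}
  W12345={u}
components per intersection:
  W1: {p,r,u,w} {s,v} {t}
  W2: {p,r,u,w}
  W3: {p,r,u,w} {q,t} {v}
  W4: {q,t} {u} {v}
  W5: {s,v} {t} {u} {w}
  W12: {p,r,u,w}
  W13: {p,r,u,w} {t} {v}
  W14: {t} {u} {v}
  W15: {s,v} {t} {u} {w}
  W23: {p,r,u,w}
  W24: {u}
  W25: {u} {w}
  W34: {q,t} {u} {v}
  W35: {t} {u} {v} {w}
  W45: {t} {u} {v}
  W123: {p,r,u,w}
  W124: {u}
  W125: {u} {w}
  W134: {t} {u} {v}
  W135: {t} {u} {v} {w}
  W145: {t} {u} {v}
  W234: {u}
  W235: {u} {w}
  W245: {u}
  W345: {t} {u} {v}
  W1234: {u}
  W1235: {u} {w}
  W1245: {u}
  W1345: {t} {u} {v}
  W2345: {u}
  W12345: {u}
C dims 14,25,21,8; δ0: rk 11, SNF 1^11; δ1: rk 14, SNF 1^14; δ2: rk 7, SNF 1^7
degree 0: 14−11−0 = 3 → Ȟ^0 ≅ Z^3
degree 1: 25−14−11 = 0 → Ȟ^1 ≅ 0
degree 2: 21−7−14 = 0 → Ȟ^2 ≅ 0

Ȟ^0 ≅ Z^3; Ȟ^1 ≅ 0; Ȟ^2 ≅ 0


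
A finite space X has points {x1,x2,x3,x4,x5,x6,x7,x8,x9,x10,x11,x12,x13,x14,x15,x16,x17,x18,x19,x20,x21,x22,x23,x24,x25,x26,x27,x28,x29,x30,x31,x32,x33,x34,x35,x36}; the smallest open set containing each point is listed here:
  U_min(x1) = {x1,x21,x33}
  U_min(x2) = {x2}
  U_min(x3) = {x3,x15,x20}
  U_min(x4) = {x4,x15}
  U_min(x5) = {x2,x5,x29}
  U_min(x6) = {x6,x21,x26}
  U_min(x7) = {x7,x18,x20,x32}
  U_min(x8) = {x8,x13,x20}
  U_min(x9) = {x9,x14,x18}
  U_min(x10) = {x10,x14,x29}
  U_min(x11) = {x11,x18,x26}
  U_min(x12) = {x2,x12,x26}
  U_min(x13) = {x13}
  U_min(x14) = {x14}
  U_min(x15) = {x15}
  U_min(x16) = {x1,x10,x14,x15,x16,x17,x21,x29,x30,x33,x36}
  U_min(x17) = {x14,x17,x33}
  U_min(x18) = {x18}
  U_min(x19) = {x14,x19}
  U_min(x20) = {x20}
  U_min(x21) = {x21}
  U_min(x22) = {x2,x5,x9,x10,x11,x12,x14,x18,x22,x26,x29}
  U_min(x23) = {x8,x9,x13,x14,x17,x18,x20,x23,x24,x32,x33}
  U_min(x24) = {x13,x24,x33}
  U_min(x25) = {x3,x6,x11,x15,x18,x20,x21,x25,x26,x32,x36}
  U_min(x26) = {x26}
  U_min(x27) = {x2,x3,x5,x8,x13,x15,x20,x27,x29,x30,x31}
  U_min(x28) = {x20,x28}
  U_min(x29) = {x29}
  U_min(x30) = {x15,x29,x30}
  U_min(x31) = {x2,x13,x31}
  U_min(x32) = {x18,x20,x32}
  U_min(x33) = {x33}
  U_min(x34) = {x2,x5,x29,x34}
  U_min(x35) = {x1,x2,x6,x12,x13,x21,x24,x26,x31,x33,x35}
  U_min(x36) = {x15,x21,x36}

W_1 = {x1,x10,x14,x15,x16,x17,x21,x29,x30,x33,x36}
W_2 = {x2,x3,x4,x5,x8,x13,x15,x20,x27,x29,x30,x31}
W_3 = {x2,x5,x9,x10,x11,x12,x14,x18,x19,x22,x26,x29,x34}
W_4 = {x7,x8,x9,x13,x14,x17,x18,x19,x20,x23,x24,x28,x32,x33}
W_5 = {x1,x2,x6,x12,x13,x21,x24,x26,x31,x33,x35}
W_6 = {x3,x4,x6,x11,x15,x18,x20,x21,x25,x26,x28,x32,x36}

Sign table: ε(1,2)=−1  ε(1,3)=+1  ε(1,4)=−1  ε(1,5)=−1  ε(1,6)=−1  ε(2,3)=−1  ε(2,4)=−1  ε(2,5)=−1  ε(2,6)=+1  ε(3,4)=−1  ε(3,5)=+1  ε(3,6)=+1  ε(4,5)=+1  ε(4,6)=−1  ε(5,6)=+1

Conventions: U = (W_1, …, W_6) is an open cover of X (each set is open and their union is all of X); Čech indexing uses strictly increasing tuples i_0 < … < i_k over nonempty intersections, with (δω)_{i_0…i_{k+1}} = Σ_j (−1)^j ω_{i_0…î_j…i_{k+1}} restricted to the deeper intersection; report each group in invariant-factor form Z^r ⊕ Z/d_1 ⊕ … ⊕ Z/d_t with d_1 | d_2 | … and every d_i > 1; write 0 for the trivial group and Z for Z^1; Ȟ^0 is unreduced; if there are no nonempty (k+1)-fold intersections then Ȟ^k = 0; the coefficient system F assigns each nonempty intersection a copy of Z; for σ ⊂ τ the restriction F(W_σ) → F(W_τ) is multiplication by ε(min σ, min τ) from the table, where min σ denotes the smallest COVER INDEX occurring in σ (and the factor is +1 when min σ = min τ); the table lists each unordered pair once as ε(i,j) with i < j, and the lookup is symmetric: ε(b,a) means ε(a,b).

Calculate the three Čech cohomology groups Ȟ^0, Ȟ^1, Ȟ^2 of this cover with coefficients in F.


Ȟ^0(U;F) ≅ 0, Ȟ^1(U;F) ≅ Z/2, Ȟ^2(U;F) ≅ Z

nerve of the cover:
  W12={x15,x29,x30} W13={x10,x14,x29} W14={x14,x17,x33} W15={x1,x21,x33} W16={x15,x21,x36} W23={x2,x5,x29} W24={x8,x13,x20} W25={x2,x13,x31} W26={x3,x4,x15,x20} W34={x9,x14,x18,x19} W35={x2,x12,x26} W36={x11,x18,x26} W45={x13,x24,x33} W46={x18,x20,x28,x32} W56={x6,x21,x26}
  W123={x29} W126={x15} W134={x14} W145={x33} W156={x21} W235={x2} W245={x13} W246={x20} W346={x18} W356={x26}
C dims 6,15,10; δ0: rk 6, SNF 1^5·2; δ1: rk 9, SNF 1^9
Ȟ^0 = (6 − 6) − 0 = 0, so Ȟ^0 ≅ 0
Ȟ^1 = (15 − 9) − 6 = 0 plus torsion [2], so Ȟ^1 ≅ Z/2
Ȟ^2 = (10 − 0) − 9 = 1, so Ȟ^2 ≅ Z


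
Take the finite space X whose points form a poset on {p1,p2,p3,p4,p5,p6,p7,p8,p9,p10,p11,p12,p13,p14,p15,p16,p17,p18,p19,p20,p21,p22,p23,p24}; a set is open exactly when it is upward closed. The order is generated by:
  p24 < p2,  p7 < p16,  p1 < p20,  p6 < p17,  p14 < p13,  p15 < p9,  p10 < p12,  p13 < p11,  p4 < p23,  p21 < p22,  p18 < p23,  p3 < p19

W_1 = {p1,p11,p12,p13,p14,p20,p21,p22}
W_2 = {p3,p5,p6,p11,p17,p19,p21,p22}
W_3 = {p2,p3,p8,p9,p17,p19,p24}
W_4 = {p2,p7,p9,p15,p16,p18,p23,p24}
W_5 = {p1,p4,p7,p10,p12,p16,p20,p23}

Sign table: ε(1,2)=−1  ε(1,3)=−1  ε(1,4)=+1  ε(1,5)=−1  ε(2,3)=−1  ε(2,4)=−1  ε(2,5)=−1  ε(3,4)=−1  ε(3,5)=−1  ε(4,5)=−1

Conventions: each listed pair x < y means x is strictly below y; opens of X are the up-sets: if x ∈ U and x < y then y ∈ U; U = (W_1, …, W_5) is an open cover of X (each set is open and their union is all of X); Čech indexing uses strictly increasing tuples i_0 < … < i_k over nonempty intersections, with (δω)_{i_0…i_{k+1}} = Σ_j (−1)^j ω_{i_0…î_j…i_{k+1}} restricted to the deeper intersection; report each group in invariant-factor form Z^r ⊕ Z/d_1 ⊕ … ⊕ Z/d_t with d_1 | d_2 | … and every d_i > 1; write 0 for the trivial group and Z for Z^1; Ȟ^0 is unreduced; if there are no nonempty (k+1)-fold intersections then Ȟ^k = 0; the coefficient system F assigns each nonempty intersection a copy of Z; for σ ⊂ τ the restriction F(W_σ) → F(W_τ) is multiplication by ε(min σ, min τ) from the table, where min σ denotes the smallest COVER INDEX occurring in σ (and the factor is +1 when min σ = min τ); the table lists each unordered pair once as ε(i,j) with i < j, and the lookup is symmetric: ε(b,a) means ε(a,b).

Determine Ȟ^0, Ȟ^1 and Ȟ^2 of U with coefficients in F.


cover nerve:
  W12={p11,p21,p22} W15={p1,p12,p20} W23={p3,p17,p19} W34={p2,p9,p24} W45={p7,p16,p23}
C dims 5,5; δ0: rk 5, SNF 1^4·2
Ȟ^0: (5−5)−0=0 ⇒ 0
Ȟ^1: (5−0)−5=0 plus torsion [2] ⇒ Z/2
Ȟ^2: (0−0)−0=0 ⇒ 0

Ȟ^0 ≅ 0; Ȟ^1 ≅ Z/2; Ȟ^2 ≅ 0


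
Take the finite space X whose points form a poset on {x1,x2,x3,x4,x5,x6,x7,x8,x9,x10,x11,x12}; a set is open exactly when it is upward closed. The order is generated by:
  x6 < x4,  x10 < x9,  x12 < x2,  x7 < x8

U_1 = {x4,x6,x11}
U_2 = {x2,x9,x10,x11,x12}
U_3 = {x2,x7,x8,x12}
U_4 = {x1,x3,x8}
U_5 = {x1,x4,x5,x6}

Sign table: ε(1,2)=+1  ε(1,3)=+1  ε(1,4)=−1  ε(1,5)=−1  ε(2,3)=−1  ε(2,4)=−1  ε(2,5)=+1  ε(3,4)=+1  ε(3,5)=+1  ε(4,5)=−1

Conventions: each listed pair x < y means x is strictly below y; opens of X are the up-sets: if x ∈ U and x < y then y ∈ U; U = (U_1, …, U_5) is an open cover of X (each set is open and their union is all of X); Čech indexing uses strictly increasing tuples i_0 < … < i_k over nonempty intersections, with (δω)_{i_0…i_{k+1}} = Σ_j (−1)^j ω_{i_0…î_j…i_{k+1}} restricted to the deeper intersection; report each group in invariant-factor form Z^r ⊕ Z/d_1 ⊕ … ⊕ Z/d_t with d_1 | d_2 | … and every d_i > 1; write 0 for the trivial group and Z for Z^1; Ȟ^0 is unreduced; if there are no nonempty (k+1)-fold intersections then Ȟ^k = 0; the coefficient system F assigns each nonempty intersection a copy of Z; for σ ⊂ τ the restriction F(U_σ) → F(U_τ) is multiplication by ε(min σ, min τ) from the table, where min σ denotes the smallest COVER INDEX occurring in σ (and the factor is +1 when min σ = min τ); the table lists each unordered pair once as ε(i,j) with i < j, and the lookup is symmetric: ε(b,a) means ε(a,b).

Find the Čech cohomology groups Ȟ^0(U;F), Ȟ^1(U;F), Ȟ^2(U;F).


nerve of the cover:
  U12={x11} U15={x4,x6} U23={x2,x12} U34={x8} U45={x1}
C dims 5,5; δ0: rk 5, SNF 1^4·2
Ȟ^0 = (5 − 5) − 0 = 0, so Ȟ^0 ≅ 0
Ȟ^1 = (5 − 0) − 5 = 0 plus torsion [2], so Ȟ^1 ≅ Z/2
Ȟ^2 = (0 − 0) − 0 = 0, so Ȟ^2 ≅ 0

Ȟ^0 ≅ 0,  Ȟ^1 ≅ Z/2,  Ȟ^2 ≅ 0


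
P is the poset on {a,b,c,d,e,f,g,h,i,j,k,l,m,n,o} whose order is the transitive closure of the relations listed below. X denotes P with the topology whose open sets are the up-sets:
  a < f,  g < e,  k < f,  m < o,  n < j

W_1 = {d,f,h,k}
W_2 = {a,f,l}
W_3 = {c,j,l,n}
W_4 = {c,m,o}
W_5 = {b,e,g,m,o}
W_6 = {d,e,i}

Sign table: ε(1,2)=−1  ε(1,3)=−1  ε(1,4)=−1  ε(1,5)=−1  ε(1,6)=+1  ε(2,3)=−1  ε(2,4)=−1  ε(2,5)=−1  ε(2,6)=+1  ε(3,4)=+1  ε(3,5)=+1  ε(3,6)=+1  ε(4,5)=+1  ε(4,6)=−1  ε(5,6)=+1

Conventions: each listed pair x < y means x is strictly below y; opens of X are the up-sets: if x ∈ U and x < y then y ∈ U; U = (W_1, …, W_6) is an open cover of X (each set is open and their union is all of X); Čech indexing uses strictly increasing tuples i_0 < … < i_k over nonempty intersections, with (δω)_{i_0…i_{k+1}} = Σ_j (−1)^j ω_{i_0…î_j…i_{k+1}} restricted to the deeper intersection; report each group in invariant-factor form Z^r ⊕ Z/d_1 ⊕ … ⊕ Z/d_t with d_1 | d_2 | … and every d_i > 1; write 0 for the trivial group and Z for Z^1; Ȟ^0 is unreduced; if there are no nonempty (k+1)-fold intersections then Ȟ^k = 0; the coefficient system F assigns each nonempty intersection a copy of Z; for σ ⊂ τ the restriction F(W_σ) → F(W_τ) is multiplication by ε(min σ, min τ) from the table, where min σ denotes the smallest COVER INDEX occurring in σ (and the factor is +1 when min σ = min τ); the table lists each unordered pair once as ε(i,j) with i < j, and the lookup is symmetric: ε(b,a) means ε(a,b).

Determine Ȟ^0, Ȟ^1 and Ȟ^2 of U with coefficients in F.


nerve of the cover:
  W12={f} W16={d} W23={l} W34={c} W45={m,o} W56={e}
C dims 6,6; δ0: rk 5, SNF 1^5
Ȟ^0 = (6 − 5) − 0 = 1, so Ȟ^0 ≅ Z
Ȟ^1 = (6 − 0) − 5 = 1, so Ȟ^1 ≅ Z
Ȟ^2 = (0 − 0) − 0 = 0, so Ȟ^2 ≅ 0

Ȟ^0 ≅ Z, Ȟ^1 ≅ Z, Ȟ^2 ≅ 0


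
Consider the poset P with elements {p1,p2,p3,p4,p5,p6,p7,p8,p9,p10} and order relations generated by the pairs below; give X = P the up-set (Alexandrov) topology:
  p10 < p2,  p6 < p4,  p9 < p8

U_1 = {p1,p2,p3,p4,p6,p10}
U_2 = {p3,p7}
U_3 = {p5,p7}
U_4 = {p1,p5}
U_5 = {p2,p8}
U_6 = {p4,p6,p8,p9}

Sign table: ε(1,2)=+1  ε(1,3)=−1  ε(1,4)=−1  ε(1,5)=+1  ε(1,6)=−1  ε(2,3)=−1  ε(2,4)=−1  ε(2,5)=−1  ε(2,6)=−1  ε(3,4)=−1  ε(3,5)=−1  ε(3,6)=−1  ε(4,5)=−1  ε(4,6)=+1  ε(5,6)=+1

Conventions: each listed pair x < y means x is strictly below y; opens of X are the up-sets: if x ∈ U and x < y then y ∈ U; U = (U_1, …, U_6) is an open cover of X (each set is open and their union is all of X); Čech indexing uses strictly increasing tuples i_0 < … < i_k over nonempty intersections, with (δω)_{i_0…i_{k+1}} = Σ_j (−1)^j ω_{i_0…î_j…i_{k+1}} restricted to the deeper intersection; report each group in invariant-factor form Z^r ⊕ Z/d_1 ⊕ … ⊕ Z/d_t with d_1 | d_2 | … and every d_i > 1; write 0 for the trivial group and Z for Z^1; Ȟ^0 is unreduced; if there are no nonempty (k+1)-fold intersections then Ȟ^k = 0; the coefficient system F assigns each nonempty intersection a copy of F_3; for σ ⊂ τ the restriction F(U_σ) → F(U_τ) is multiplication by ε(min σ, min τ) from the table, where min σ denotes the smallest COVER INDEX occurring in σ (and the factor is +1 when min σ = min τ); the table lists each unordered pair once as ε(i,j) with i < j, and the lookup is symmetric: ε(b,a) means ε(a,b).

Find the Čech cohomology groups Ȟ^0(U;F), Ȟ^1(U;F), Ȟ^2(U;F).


intersection data:
  U12={p3} U14={p1} U15={p2} U16={p4,p6} U23={p7} U34={p5} U56={p8}
C dims 6,7; δ0: rk_F3 6
Ȟ^0 = (6 − 6) − 0 = 0, so Ȟ^0 ≅ 0
Ȟ^1 = (7 − 0) − 6 = 1, so Ȟ^1 ≅ Z/3
Ȟ^2 = (0 − 0) − 0 = 0, so Ȟ^2 ≅ 0

Ȟ^0 = 0, Ȟ^1 = Z/3, Ȟ^2 = 0


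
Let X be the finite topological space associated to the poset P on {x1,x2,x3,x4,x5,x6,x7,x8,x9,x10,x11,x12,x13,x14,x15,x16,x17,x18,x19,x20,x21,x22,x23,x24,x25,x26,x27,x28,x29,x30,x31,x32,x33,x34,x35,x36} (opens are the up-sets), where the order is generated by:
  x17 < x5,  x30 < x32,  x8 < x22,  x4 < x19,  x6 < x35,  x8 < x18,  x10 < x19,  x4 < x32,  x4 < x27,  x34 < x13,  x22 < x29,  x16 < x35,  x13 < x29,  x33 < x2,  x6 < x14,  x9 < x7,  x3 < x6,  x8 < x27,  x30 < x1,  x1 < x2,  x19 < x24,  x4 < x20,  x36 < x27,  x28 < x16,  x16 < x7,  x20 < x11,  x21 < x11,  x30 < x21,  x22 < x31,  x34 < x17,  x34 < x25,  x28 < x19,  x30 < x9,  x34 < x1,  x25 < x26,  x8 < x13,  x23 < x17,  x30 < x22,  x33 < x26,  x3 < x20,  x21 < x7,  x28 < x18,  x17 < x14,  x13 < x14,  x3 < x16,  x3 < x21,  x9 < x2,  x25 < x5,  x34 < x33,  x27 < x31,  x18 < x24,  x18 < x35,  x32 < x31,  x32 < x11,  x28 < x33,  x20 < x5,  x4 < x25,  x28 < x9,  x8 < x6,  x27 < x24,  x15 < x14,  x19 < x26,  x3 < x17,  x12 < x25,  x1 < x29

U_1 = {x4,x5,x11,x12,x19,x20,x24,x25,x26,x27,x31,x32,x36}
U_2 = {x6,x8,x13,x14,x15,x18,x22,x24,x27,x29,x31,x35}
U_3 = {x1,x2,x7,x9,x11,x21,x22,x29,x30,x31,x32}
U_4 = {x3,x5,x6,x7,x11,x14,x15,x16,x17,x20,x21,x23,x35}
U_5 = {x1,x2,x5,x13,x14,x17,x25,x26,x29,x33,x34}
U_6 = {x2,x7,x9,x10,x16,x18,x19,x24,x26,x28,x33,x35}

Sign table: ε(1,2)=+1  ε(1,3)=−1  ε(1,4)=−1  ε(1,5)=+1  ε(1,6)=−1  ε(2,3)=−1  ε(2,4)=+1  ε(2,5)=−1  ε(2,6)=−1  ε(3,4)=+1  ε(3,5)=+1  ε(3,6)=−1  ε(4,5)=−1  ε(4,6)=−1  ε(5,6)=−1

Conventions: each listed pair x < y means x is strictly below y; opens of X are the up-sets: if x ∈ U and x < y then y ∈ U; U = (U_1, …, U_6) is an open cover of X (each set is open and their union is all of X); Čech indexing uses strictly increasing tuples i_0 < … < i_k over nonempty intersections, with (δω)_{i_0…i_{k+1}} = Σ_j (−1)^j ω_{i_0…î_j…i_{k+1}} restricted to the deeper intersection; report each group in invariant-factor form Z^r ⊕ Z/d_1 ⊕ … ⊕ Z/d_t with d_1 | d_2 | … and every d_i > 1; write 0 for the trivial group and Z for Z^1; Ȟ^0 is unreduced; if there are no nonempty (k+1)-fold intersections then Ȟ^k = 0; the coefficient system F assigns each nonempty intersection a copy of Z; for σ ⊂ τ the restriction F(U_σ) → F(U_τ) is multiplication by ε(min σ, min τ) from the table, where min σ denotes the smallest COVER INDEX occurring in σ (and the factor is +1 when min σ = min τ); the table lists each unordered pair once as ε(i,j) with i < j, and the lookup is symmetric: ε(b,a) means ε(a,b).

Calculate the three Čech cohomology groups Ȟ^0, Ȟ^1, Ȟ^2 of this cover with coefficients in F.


nerve simplices:
  U12={x24,x27,x31} U13={x11,x31,x32} U14={x5,x11,x20} U15={x5,x25,x26} U16={x19,x24,x26} U23={x22,x29,x31} U24={x6,x14,x15,x35} U25={x13,x14,x29} U26={x18,x24,x35} U34={x7,x11,x21} U35={x1,x2,x29} U36={x2,x7,x9} U45={x5,x14,x17} U46={x7,x16,x35} U56={x2,x26,x33}
  U123={x31} U126={x24} U134={x11} U145={x5} U156={x26} U235={x29} U245={x14} U246={x35} U346={x7} U356={x2}
C dims 6,15,10; δ0: rk 6, SNF 1^5·2; δ1: rk 9, SNF 1^9
degree 0: 6−6−0 = 0 → Ȟ^0 ≅ 0
degree 1: 15−9−6 = 0 plus torsion [2] → Ȟ^1 ≅ Z/2
degree 2: 10−0−9 = 1 → Ȟ^2 ≅ Z

Ȟ^0 ≅ 0, Ȟ^1 ≅ Z/2 and Ȟ^2 ≅ Z


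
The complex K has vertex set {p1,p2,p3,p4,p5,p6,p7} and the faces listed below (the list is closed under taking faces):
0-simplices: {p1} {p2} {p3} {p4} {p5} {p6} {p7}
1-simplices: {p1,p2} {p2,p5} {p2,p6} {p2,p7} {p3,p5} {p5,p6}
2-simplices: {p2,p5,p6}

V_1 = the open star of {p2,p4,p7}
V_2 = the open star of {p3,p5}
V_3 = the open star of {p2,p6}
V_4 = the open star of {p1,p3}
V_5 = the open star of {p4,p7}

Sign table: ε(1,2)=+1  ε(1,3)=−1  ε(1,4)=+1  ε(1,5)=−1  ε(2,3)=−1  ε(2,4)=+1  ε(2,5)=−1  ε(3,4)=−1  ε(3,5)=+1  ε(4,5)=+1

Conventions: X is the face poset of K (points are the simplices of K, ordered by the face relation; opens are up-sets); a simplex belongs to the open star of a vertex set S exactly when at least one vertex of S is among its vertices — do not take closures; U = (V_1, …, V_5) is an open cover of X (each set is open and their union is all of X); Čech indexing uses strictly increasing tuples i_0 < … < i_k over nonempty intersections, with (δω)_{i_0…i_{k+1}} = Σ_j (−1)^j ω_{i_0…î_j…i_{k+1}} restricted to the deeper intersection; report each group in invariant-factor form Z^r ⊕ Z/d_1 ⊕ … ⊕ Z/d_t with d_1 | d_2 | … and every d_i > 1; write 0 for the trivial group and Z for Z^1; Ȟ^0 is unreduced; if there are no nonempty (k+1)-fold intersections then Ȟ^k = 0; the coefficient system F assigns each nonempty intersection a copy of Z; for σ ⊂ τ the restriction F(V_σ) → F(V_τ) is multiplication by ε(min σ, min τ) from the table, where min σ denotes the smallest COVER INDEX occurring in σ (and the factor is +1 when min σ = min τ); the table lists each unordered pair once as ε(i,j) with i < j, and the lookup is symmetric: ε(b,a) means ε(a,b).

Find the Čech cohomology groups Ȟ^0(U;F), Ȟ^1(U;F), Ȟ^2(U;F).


nerve of the cover:
  V1={{p2},{p4},{p7},{p1,p2},{p2,p5},{p2,p6},{p2,p7},{p2,p5,p6}} V2={{p3},{p5},{p2,p5},{p3,p5},{p5,p6},{p2,p5,p6}} V3={{p2},{p6},{p1,p2},{p2,p5},{p2,p6},{p2,p7},{p5,p6},{p2,p5,p6}} V4={{p1},{p3},{p1,p2},{p3,p5}} V5={{p4},{p7},{p2,p7}}
  V12={{p2,p5},{p2,p5,p6}} V13={{p2},{p1,p2},{p2,p5},{p2,p6},{p2,p7},{p2,p5,p6}} V14={{p1,p2}} V15={{p4},{p7},{p2,p7}} V23={{p2,p5},{p5,p6},{p2,p5,p6}} V24={{p3},{p3,p5}} V34={{p1,p2}} V35={{p2,p7}}
  V123={{p2,p5},{p2,p5,p6}} V134={{p1,p2}} V135={{p2,p7}}
C dims 5,8,3; δ0: rk 4, SNF 1^4; δ1: rk 3, SNF 1^3
Ȟ^0 = (5 − 4) − 0 = 1, so Ȟ^0 ≅ Z
Ȟ^1 = (8 − 3) − 4 = 1, so Ȟ^1 ≅ Z
Ȟ^2 = (3 − 0) − 3 = 0, so Ȟ^2 ≅ 0

Ȟ^0 ≅ Z, Ȟ^1 ≅ Z, Ȟ^2 ≅ 0


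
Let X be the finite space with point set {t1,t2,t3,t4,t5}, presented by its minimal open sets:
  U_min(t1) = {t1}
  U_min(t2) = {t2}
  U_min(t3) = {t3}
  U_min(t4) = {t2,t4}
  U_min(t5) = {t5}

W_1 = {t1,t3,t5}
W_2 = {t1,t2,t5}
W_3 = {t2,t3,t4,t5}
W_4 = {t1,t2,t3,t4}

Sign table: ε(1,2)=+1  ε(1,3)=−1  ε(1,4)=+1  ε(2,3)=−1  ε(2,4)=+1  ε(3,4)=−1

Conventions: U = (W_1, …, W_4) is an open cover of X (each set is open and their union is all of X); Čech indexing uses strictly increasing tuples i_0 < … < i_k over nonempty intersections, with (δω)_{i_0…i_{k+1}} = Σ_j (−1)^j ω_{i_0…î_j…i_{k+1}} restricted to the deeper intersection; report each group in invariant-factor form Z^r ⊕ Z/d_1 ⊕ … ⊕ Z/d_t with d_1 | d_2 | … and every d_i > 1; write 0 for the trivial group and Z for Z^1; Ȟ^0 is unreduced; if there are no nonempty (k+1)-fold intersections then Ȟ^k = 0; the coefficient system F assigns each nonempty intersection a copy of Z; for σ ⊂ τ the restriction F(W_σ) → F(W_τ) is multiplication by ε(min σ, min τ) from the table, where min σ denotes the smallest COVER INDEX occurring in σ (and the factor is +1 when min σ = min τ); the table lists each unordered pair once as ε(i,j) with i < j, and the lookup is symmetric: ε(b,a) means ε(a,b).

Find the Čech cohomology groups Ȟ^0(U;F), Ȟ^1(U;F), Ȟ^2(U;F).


nonempty overlaps:
  W12={t1,t5} W13={t3,t5} W14={t1,t3} W23={t2,t5} W24={t1,t2} W34={t2,t3,t4}
  W123={t5} W124={t1} W134={t3} W234={t2}
C dims 4,6,4; δ0: rk 3, SNF 1^3; δ1: rk 3, SNF 1^3
degree 0: 4−3−0 = 1 → Ȟ^0 ≅ Z
degree 1: 6−3−3 = 0 → Ȟ^1 ≅ 0
degree 2: 4−0−3 = 1 → Ȟ^2 ≅ Z

Ȟ^0(U;F) ≅ Z,  Ȟ^1(U;F) ≅ 0,  Ȟ^2(U;F) ≅ Z


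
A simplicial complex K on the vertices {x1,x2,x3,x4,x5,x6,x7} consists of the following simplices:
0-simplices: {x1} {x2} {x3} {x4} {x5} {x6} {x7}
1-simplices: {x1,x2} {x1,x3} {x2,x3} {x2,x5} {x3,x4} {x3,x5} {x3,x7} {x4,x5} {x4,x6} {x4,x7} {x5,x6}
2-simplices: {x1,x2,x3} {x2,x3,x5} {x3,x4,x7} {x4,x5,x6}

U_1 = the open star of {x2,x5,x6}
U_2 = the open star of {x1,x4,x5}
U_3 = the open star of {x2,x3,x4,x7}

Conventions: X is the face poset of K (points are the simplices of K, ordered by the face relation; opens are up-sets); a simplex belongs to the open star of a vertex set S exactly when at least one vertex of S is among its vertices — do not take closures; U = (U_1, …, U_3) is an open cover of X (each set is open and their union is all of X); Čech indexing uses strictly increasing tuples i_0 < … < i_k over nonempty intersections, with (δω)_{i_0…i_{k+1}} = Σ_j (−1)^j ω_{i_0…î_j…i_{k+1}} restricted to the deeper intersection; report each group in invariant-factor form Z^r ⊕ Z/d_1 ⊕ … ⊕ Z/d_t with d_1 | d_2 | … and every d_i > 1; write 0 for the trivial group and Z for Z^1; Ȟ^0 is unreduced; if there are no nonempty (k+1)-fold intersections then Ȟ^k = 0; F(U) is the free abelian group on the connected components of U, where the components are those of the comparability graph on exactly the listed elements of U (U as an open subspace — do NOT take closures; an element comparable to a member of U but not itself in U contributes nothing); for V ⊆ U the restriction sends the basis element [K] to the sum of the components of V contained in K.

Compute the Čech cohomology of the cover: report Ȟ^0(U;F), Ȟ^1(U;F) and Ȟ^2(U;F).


Ȟ^0 ≅ Z, Ȟ^1 ≅ Z and Ȟ^2 ≅ 0

nerve simplices:
  U1={{x2},{x5},{x6},{x1,x2},{x2,x3},{x2,x5},{x3,x5},{x4,x5},{x4,x6},{x5,x6},{x1,x2,x3},{x2,x3,x5},{x4,x5,x6}} U2={{x1},{x4},{x5},{x1,x2},{x1,x3},{x2,x5},{x3,x4},{x3,x5},{x4,x5},{x4,x6},{x4,x7},{x5,x6},{x1,x2,x3},{x2,x3,x5},{x3,x4,x7},{x4,x5,x6}} U3={{x2},{x3},{x4},{x7},{x1,x2},{x1,x3},{x2,x3},{x2,x5},{x3,x4},{x3,x5},{x3,x7},{x4,x5},{x4,x6},{x4,x7},{x1,x2,x3},{x2,x3,x5},{x3,x4,x7},{x4,x5,x6}}
  U12={{x5},{x1,x2},{x2,x5},{x3,x5},{x4,x5},{x4,x6},{x5,x6},{x1,x2,x3},{x2,x3,x5},{x4,x5,x6}} U13={{x2},{x1,x2},{x2,x3},{x2,x5},{x3,x5},{x4,x5},{x4,x6},{x1,x2,x3},{x2,x3,x5},{x4,x5,x6}} U23={{x4},{x1,x2},{x1,x3},{x2,x5},{x3,x4},{x3,x5},{x4,x5},{x4,x6},{x4,x7},{x1,x2,x3},{x2,x3,x5},{x3,x4,x7},{x4,x5,x6}}
  U123={{x1,x2},{x2,x5},{x3,x5},{x4,x5},{x4,x6},{x1,x2,x3},{x2,x3,x5},{x4,x5,x6}}
components per intersection:
  U1: {{x2},{x5},{x6},{x1,x2},{x2,x3},{x2,x5},{x3,x5},{x4,x5},{x4,x6},{x5,x6},{x1,x2,x3},{x2,x3,x5},{x4,x5,x6}}
  U2: {{x1},{x1,x2},{x1,x3},{x1,x2,x3}} {{x4},{x5},{x2,x5},{x3,x4},{x3,x5},{x4,x5},{x4,x6},{x4,x7},{x5,x6},{x2,x3,x5},{x3,x4,x7},{x4,x5,x6}}
  U3: {{x2},{x3},{x4},{x7},{x1,x2},{x1,x3},{x2,x3},{x2,x5},{x3,x4},{x3,x5},{x3,x7},{x4,x5},{x4,x6},{x4,x7},{x1,x2,x3},{x2,x3,x5},{x3,x4,x7},{x4,x5,x6}}
  U12: {{x5},{x2,x5},{x3,x5},{x4,x5},{x4,x6},{x5,x6},{x2,x3,x5},{x4,x5,x6}} {{x1,x2},{x1,x2,x3}}
  U13: {{x2},{x1,x2},{x2,x3},{x2,x5},{x3,x5},{x1,x2,x3},{x2,x3,x5}} {{x4,x5},{x4,x6},{x4,x5,x6}}
  U23: {{x4},{x3,x4},{x4,x5},{x4,x6},{x4,x7},{x3,x4,x7},{x4,x5,x6}} {{x1,x2},{x1,x3},{x1,x2,x3}} {{x2,x5},{x3,x5},{x2,x3,x5}}
  U123: {{x1,x2},{x1,x2,x3}} {{x2,x5},{x3,x5},{x2,x3,x5}} {{x4,x5},{x4,x6},{x4,x5,x6}}
C dims 4,7,3; δ0: rk 3, SNF 1^3; δ1: rk 3, SNF 1^3
degree 0: 4−3−0 = 1 → Ȟ^0 ≅ Z
degree 1: 7−3−3 = 1 → Ȟ^1 ≅ Z
degree 2: 3−0−3 = 0 → Ȟ^2 ≅ 0


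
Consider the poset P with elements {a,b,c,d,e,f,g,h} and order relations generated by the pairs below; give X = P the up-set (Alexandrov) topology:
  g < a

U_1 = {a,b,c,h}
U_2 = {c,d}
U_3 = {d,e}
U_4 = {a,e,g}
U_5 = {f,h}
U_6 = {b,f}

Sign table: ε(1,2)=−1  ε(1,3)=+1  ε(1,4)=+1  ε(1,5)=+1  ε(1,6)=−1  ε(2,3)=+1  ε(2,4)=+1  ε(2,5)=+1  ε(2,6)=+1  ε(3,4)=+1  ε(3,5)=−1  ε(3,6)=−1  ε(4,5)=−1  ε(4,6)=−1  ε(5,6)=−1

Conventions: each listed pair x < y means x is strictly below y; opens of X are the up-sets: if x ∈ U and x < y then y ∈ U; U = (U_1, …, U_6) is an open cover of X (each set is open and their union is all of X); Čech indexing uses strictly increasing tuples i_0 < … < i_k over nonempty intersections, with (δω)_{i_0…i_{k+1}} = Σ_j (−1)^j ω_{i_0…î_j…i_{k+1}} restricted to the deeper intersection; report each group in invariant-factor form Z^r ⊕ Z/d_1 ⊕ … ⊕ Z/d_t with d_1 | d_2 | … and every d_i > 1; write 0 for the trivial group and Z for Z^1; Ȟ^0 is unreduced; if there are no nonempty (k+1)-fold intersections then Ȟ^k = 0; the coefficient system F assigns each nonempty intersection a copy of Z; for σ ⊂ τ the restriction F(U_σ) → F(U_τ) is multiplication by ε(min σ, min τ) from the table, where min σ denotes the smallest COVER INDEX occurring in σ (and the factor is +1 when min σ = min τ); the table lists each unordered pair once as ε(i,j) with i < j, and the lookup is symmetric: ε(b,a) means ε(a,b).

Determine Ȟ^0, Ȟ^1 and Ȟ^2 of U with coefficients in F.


nonempty overlaps:
  U12={c} U14={a} U15={h} U16={b} U23={d} U34={e} U56={f}
C dims 6,7; δ0: rk 6, SNF 1^5·2
degree 0: 6−6−0 = 0 → Ȟ^0 ≅ 0
degree 1: 7−0−6 = 1 plus torsion [2] → Ȟ^1 ≅ Z ⊕ Z/2
degree 2: 0−0−0 = 0 → Ȟ^2 ≅ 0

Ȟ^0 ≅ 0, Ȟ^1 ≅ Z ⊕ Z/2, Ȟ^2 ≅ 0


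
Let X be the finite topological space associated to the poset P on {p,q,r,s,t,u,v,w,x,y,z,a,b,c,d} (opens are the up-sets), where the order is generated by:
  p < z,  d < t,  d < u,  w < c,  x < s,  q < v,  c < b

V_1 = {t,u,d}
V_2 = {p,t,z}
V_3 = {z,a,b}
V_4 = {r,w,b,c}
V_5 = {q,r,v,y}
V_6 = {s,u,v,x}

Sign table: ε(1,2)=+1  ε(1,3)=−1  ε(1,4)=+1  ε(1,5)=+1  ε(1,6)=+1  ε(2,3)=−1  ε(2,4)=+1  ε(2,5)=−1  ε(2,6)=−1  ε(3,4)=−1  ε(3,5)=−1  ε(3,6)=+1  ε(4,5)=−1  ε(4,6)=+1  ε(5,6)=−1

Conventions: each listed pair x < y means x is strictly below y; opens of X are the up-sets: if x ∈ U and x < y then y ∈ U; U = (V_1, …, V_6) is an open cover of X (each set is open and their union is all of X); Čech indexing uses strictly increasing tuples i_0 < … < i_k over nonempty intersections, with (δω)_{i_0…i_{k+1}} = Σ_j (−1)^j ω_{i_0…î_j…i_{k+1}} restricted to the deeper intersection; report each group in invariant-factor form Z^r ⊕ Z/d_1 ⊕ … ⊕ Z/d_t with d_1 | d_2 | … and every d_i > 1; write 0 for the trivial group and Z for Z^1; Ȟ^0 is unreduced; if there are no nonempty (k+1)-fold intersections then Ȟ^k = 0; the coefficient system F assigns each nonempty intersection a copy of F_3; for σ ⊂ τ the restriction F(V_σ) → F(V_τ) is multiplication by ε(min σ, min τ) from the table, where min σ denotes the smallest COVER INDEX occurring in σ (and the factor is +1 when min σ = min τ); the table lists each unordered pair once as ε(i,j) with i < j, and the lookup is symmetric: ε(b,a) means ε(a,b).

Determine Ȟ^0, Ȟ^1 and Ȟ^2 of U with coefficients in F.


cover nerve:
  V12={t} V16={u} V23={z} V34={b} V45={r} V56={v}
C dims 6,6; δ0: rk_F3 5
Ȟ^0: (6−5)−0=1 ⇒ Z/3
Ȟ^1: (6−0)−5=1 ⇒ Z/3
Ȟ^2: (0−0)−0=0 ⇒ 0

Ȟ^0 = Z/3, Ȟ^1 = Z/3, Ȟ^2 = 0


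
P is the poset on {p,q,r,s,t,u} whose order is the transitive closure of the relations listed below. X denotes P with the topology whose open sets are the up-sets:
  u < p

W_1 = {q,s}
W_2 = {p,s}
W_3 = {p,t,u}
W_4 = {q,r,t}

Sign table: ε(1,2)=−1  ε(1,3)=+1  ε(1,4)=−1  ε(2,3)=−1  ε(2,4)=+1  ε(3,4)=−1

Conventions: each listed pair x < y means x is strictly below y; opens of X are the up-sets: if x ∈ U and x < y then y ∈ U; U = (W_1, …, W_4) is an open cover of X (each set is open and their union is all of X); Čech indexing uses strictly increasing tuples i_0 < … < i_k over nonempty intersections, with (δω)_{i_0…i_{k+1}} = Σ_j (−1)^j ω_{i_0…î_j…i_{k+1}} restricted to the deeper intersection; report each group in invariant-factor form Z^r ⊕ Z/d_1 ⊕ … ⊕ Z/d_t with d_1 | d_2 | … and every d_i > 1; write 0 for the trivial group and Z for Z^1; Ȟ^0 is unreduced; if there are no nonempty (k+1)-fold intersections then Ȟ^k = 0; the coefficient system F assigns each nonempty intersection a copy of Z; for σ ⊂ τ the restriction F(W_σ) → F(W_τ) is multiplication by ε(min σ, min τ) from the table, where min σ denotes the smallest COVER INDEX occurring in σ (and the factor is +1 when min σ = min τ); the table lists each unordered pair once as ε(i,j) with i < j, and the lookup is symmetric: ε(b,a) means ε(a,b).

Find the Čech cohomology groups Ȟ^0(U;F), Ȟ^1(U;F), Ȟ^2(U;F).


nonempty overlaps:
  W12={s} W14={q} W23={p} W34={t}
C dims 4,4; δ0: rk 3, SNF 1^3
degree 0: 4−3−0 = 1 → Ȟ^0 ≅ Z
degree 1: 4−0−3 = 1 → Ȟ^1 ≅ Z
degree 2: 0−0−0 = 0 → Ȟ^2 ≅ 0

Ȟ^0(U;F) ≅ Z, Ȟ^1(U;F) ≅ Z and Ȟ^2(U;F) ≅ 0


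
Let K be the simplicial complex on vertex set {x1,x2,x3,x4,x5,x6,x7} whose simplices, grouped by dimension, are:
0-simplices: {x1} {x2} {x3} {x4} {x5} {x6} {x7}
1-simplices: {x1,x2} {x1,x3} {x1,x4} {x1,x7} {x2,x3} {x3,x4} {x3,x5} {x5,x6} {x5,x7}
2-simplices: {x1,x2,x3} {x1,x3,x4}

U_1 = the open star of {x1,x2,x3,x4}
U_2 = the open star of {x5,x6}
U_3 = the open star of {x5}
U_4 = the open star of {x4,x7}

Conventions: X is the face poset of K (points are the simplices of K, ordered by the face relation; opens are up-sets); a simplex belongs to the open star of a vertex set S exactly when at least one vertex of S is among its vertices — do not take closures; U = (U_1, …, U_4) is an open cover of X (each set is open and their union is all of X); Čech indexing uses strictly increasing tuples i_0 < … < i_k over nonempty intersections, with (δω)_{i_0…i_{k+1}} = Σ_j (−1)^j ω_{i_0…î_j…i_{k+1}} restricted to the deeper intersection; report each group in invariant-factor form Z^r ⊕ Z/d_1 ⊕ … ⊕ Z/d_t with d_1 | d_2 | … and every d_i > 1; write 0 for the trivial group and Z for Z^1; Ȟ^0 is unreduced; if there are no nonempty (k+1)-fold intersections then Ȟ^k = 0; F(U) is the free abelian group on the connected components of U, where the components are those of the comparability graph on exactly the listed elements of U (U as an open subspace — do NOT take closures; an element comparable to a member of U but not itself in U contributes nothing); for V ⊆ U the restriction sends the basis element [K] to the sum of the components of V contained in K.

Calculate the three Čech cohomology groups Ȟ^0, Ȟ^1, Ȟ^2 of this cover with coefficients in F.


Ȟ^0 ≅ Z, Ȟ^1 ≅ Z, Ȟ^2 ≅ 0

nerve of the cover:
  U1={{x1},{x2},{x3},{x4},{x1,x2},{x1,x3},{x1,x4},{x1,x7},{x2,x3},{x3,x4},{x3,x5},{x1,x2,x3},{x1,x3,x4}} U2={{x5},{x6},{x3,x5},{x5,x6},{x5,x7}} U3={{x5},{x3,x5},{x5,x6},{x5,x7}} U4={{x4},{x7},{x1,x4},{x1,x7},{x3,x4},{x5,x7},{x1,x3,x4}}
  U12={{x3,x5}} U13={{x3,x5}} U14={{x4},{x1,x4},{x1,x7},{x3,x4},{x1,x3,x4}} U23={{x5},{x3,x5},{x5,x6},{x5,x7}} U24={{x5,x7}} U34={{x5,x7}}
  U123={{x3,x5}} U234={{x5,x7}}
components per intersection:
  U1: {{x1},{x2},{x3},{x4},{x1,x2},{x1,x3},{x1,x4},{x1,x7},{x2,x3},{x3,x4},{x3,x5},{x1,x2,x3},{x1,x3,x4}}
  U2: {{x5},{x6},{x3,x5},{x5,x6},{x5,x7}}
  U3: {{x5},{x3,x5},{x5,x6},{x5,x7}}
  U4: {{x4},{x1,x4},{x3,x4},{x1,x3,x4}} {{x7},{x1,x7},{x5,x7}}
  U12: {{x3,x5}}
  U13: {{x3,x5}}
  U14: {{x4},{x1,x4},{x3,x4},{x1,x3,x4}} {{x1,x7}}
  U23: {{x5},{x3,x5},{x5,x6},{x5,x7}}
  U24: {{x5,x7}}
  U34: {{x5,x7}}
  U123: {{x3,x5}}
  U234: {{x5,x7}}
C dims 5,7,2; δ0: rk 4, SNF 1^4; δ1: rk 2, SNF 1^2
Ȟ^0 = (5 − 4) − 0 = 1, so Ȟ^0 ≅ Z
Ȟ^1 = (7 − 2) − 4 = 1, so Ȟ^1 ≅ Z
Ȟ^2 = (2 − 0) − 2 = 0, so Ȟ^2 ≅ 0


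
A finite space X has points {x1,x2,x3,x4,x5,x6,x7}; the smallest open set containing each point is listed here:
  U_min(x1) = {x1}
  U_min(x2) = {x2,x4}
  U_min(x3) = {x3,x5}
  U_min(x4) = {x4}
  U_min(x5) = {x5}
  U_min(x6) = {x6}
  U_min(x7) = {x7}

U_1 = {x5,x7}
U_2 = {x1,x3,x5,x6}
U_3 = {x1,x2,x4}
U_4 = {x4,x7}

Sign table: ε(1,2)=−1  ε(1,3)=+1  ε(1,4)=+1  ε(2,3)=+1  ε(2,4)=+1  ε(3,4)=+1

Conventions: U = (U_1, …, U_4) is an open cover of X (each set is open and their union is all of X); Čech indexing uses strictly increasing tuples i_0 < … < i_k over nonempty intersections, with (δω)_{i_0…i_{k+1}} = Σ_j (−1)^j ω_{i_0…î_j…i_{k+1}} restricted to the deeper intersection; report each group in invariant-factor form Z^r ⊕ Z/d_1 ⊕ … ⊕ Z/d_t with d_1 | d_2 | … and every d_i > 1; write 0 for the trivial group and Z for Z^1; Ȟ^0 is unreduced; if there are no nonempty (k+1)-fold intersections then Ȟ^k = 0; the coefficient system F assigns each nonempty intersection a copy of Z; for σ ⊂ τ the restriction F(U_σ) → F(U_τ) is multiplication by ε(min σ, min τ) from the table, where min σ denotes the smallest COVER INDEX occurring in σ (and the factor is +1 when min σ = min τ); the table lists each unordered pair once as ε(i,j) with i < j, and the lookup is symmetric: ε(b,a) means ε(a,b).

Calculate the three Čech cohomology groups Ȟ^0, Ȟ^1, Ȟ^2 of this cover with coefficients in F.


Ȟ^0 = 0; Ȟ^1 = Z/2; Ȟ^2 = 0

nerve of the cover:
  U12={x5} U14={x7} U23={x1} U34={x4}
C dims 4,4; δ0: rk 4, SNF 1^3·2
Ȟ^0 = (4 − 4) − 0 = 0, so Ȟ^0 ≅ 0
Ȟ^1 = (4 − 0) − 4 = 0 plus torsion [2], so Ȟ^1 ≅ Z/2
Ȟ^2 = (0 − 0) − 0 = 0, so Ȟ^2 ≅ 0
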